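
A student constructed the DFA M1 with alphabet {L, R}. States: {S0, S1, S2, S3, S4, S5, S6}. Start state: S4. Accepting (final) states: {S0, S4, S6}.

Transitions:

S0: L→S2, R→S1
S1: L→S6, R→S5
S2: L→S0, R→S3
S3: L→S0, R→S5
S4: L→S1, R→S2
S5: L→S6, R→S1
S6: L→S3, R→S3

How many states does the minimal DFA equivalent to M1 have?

Every state is reachable, so we keep all 7.
Initial partition by acceptance: {S0,S4,S6} | {S1,S2,S3,S5}.
No further refinement is possible. Final partition (2 blocks): {S0,S4,S6} | {S1,S2,S3,S5}.

2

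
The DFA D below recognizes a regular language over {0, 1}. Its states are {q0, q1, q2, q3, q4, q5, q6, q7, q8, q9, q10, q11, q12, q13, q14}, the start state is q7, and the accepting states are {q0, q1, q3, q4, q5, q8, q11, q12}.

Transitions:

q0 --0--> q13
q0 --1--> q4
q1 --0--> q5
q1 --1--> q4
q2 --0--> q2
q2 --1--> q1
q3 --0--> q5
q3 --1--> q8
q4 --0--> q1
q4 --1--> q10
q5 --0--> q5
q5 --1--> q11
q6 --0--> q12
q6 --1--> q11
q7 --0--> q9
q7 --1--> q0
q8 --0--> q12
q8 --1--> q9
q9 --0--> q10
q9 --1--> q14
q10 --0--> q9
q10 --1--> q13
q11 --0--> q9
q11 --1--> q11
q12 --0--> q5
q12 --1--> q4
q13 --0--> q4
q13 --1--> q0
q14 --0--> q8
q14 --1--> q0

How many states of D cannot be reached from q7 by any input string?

BFS from q7 reaches {q0, q1, q4, q5, q7, q8, q9, q10, q11, q12, q13, q14}; the 3 state(s) q2, q3, q6 are never visited.

3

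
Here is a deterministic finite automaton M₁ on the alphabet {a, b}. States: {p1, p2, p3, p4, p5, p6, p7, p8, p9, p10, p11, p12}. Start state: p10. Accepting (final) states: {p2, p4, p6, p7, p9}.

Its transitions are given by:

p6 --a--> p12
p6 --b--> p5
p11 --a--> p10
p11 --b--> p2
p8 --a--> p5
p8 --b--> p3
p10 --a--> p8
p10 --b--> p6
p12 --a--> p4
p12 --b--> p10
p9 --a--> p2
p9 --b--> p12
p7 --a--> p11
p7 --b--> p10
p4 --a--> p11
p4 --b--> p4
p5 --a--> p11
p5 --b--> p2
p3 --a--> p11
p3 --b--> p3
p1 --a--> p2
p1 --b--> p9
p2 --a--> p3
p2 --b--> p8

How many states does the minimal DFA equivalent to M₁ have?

9

States {p1,p7,p9} cannot be reached from the start state, so discard them.
P0 = {p2,p4,p6} | {p3,p5,p8,p10,p11,p12}.
Split {p2,p4,p6} by δ(·,b) → {p2,p6} and {p4}.
On input a, block {p3,p5,p8,p10,p11,p12} splits into {p3,p5,p8,p10,p11} and {p12}.
Refine {p2,p6} on symbol a: members go to different blocks, giving {p2} and {p6}.
Refine {p3,p5,p8,p10,p11} on symbol b: members go to different blocks, giving {p3,p8} and {p5,p11} and {p10}.
Split {p5,p11} by δ(·,a) → {p5} and {p11}.
On input a, block {p3,p8} splits into {p3} and {p8}.
No further refinement is possible. Final partition (9 blocks): {p2} | {p3} | {p4} | {p12} | {p6} | {p5} | {p10} | {p11} | {p8}.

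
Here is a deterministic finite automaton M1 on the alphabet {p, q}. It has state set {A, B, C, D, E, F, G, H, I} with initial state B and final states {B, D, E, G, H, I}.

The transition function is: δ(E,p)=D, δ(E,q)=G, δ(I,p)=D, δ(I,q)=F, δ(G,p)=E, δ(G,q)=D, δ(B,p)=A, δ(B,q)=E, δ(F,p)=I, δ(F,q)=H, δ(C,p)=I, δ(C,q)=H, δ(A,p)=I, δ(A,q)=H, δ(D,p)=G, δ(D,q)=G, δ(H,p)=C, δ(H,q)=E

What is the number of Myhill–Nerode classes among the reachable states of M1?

Every state is reachable, so we keep all 9.
Initial partition by acceptance: {B,D,E,G,H,I} | {A,C,F}.
On input p, block {B,D,E,G,H,I} splits into {D,E,G,I} and {B,H}.
On input q, block {D,E,G,I} splits into {D,E,G} and {I}.
No further refinement is possible. Final partition (4 blocks): {D,E,G} | {A,C,F} | {B,H} | {I}.

4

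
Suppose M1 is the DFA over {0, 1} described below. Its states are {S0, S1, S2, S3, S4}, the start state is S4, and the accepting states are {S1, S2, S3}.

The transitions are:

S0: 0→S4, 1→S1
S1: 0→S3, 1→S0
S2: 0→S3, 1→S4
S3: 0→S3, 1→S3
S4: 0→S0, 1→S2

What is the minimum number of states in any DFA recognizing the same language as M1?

3

All states are reachable from the start state.
Start with accepting vs non-accepting: {S1,S2,S3} | {S0,S4}.
Refine {S1,S2,S3} on symbol 1: members go to different blocks, giving {S1,S2} and {S3}.
The partition is now stable with 3 blocks: {S1,S2} | {S0,S4} | {S3}.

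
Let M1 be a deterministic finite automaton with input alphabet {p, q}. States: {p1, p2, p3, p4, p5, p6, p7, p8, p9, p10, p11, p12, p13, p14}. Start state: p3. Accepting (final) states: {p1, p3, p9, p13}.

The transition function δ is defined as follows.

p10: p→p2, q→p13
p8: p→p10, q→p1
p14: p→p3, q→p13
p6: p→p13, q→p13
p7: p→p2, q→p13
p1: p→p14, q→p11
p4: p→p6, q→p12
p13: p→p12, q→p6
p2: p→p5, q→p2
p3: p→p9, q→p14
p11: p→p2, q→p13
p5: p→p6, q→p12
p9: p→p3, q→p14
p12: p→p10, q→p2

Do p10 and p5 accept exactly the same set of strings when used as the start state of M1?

Reachable states from the start: {p2,p3,p5,p6,p9,p10,p12,p13,p14}. Unreachable: {p1,p4,p7,p8,p11} — drop them.
Initial partition by acceptance: {p3,p9,p13} | {p2,p5,p6,p10,p12,p14}.
Refine {p3,p9,p13} on symbol p: members go to different blocks, giving {p3,p9} and {p13}.
On input p, block {p2,p5,p6,p10,p12,p14} splits into {p2,p5,p10,p12} and {p6} and {p14}.
Split {p2,p5,p10,p12} by δ(·,p) → {p2,p10,p12} and {p5}.
On input p, block {p2,p10,p12} splits into {p10,p12} and {p2}.
Refine {p10,p12} on symbol p: members go to different blocks, giving {p10} and {p12}.
No further refinement is possible. Final partition (8 blocks): {p3,p9} | {p10} | {p13} | {p6} | {p14} | {p5} | {p2} | {p12}.
p10 and p5 end up in different blocks, so they are distinguishable. For instance, the string 'q' is accepted from only p10.

No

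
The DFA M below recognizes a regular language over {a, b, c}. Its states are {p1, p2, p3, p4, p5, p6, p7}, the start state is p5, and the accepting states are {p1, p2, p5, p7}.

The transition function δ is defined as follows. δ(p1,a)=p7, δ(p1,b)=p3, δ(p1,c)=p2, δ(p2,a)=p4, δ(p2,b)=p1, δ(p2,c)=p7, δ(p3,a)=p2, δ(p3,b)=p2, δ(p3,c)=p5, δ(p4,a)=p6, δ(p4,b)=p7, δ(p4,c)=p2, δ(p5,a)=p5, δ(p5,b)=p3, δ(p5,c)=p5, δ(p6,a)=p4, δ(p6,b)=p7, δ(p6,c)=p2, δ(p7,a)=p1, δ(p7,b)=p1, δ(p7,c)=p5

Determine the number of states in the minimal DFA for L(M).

6

P0 = {p1,p2,p5,p7} | {p3,p4,p6}.
Refine {p1,p2,p5,p7} on symbol a: members go to different blocks, giving {p1,p5,p7} and {p2}.
On input b, block {p1,p5,p7} splits into {p1,p5} and {p7}.
Refine {p1,p5} on symbol a: members go to different blocks, giving {p1} and {p5}.
Split {p3,p4,p6} by δ(·,a) → {p4,p6} and {p3}.
The partition is now stable with 6 blocks: {p1} | {p4,p6} | {p2} | {p7} | {p5} | {p3}.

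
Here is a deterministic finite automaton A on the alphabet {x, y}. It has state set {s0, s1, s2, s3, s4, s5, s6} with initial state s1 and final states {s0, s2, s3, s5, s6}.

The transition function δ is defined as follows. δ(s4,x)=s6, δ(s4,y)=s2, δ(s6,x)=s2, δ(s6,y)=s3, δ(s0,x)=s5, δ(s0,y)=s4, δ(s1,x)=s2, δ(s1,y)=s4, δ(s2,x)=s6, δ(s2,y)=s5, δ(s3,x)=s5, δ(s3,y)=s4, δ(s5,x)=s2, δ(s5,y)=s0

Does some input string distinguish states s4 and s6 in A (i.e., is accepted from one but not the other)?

Every state is reachable, so we keep all 7.
Start with accepting vs non-accepting: {s0,s2,s3,s5,s6} | {s1,s4}.
Refine {s0,s2,s3,s5,s6} on symbol y: members go to different blocks, giving {s2,s5,s6} and {s0,s3}.
Refine {s2,s5,s6} on symbol y: members go to different blocks, giving {s5,s6} and {s2}.
Split {s1,s4} by δ(·,x) → {s1} and {s4}.
Stable partition: {s5,s6} | {s1} | {s0,s3} | {s2} | {s4} — 5 equivalence classes.
s4 and s6 end up in different blocks, so they are distinguishable. For instance, the string 'ε' is accepted from only s6.

Yes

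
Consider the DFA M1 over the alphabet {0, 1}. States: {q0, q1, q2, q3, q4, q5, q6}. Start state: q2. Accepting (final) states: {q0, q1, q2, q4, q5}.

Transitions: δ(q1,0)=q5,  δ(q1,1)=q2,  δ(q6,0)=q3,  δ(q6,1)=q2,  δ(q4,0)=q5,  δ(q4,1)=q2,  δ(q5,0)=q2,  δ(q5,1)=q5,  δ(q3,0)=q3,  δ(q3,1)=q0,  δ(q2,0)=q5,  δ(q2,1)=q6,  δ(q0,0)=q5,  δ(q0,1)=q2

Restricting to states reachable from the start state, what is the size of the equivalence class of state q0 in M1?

1

Reachable states from the start: {q0,q2,q3,q5,q6}. Unreachable: {q1,q4} — drop them.
P0 = {q0,q2,q5} | {q3,q6}.
Refine {q0,q2,q5} on symbol 1: members go to different blocks, giving {q0,q5} and {q2}.
On input 0, block {q0,q5} splits into {q0} and {q5}.
Split {q3,q6} by δ(·,1) → {q3} and {q6}.
No further refinement is possible. Final partition (5 blocks): {q0} | {q3} | {q2} | {q5} | {q6}.
The equivalence class containing q0 is {q0}, of size 1.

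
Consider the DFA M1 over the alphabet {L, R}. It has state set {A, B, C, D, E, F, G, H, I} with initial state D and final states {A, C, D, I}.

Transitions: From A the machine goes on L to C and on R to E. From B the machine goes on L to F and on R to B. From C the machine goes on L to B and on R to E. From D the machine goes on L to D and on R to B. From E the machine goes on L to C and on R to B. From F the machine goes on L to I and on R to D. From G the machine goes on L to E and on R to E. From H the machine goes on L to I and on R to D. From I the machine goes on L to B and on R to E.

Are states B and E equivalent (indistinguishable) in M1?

Reachable states from the start: {B,C,D,E,F,I}. Unreachable: {A,G,H} — drop them.
Start with accepting vs non-accepting: {C,D,I} | {B,E,F}.
Refine {C,D,I} on symbol L: members go to different blocks, giving {C,I} and {D}.
Refine {B,E,F} on symbol L: members go to different blocks, giving {E,F} and {B}.
Split {E,F} by δ(·,R) → {E} and {F}.
The partition is now stable with 5 blocks: {C,I} | {E} | {D} | {B} | {F}.
B and E end up in different blocks, so they are distinguishable. For instance, the string 'L' is accepted from only E.

No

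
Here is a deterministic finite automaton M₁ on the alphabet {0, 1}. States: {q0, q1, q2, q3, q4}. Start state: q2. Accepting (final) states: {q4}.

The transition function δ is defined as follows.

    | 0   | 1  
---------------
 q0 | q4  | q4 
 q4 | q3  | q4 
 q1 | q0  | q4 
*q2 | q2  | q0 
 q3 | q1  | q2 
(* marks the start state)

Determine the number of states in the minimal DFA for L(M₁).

5

P0 = {q4} | {q0,q1,q2,q3}.
Split {q0,q1,q2,q3} by δ(·,0) → {q1,q2,q3} and {q0}.
Split {q1,q2,q3} by δ(·,0) → {q2,q3} and {q1}.
On input 0, block {q2,q3} splits into {q2} and {q3}.
No further refinement is possible. Final partition (5 blocks): {q4} | {q2} | {q0} | {q1} | {q3}.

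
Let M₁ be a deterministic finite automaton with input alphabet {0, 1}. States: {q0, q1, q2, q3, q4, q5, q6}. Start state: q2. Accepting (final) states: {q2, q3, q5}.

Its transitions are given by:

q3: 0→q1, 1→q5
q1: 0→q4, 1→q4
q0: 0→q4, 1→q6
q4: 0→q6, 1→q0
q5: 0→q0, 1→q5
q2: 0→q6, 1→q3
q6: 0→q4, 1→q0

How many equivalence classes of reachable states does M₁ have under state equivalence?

2

Every state is reachable, so we keep all 7.
P0 = {q2,q3,q5} | {q0,q1,q4,q6}.
The partition is now stable with 2 blocks: {q2,q3,q5} | {q0,q1,q4,q6}.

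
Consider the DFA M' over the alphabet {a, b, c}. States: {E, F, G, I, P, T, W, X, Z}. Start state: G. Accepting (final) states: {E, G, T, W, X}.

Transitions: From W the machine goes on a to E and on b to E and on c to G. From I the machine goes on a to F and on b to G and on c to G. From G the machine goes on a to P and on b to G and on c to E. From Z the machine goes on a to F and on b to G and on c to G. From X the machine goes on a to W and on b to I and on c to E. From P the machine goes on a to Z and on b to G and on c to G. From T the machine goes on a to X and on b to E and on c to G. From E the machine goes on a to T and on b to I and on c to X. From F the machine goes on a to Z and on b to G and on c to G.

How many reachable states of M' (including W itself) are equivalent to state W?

2

Initial partition by acceptance: {E,G,T,W,X} | {F,I,P,Z}.
Refine {E,G,T,W,X} on symbol a: members go to different blocks, giving {E,T,W,X} and {G}.
Split {E,T,W,X} by δ(·,b) → {E,X} and {T,W}.
The partition is now stable with 4 blocks: {E,X} | {F,I,P,Z} | {G} | {T,W}.
The equivalence class containing W is {T,W}, of size 2.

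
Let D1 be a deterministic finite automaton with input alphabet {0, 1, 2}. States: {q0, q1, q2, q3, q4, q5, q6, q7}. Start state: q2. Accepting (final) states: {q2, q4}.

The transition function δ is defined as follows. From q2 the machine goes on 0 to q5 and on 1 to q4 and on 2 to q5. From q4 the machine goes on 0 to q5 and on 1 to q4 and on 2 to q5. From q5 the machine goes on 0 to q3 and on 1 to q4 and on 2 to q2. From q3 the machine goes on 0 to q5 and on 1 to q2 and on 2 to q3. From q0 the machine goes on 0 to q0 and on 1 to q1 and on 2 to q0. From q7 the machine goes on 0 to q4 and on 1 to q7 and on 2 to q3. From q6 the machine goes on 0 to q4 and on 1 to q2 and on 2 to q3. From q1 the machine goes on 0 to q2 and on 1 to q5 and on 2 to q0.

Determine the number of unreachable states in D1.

No path from q2 leads to q0, q1, q6, q7; the other 4 states are all reachable.

4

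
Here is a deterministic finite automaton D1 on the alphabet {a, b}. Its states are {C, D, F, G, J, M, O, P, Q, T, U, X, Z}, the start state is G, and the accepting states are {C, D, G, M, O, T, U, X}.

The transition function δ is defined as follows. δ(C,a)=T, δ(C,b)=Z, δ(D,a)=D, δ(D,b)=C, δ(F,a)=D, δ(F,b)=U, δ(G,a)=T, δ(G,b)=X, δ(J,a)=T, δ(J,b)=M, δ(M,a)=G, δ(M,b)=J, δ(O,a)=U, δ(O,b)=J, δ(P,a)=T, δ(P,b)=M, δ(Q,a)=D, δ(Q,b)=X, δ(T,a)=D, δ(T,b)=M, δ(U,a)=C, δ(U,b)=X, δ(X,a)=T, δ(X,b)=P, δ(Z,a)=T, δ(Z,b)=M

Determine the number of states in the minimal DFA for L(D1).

3

First remove the unreachable states {F,O,Q,U}; 9 states remain.
Start with accepting vs non-accepting: {C,D,G,M,T,X} | {J,P,Z}.
On input b, block {C,D,G,M,T,X} splits into {D,G,T} and {C,M,X}.
Stable partition: {D,G,T} | {J,P,Z} | {C,M,X} — 3 equivalence classes.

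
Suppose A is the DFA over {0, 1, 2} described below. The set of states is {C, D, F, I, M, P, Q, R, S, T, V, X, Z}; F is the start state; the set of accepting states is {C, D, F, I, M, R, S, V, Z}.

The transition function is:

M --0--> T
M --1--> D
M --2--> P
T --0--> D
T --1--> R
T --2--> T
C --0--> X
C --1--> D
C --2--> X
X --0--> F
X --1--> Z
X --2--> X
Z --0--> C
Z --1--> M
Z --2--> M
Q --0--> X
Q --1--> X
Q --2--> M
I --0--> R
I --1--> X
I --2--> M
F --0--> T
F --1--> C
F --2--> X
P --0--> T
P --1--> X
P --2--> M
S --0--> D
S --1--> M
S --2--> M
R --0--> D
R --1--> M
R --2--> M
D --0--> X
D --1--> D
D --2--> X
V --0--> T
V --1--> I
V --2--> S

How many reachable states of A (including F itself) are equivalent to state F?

First remove the unreachable states {I,Q,S,V}; 9 states remain.
Initial partition by acceptance: {C,D,F,M,R,Z} | {P,T,X}.
Refine {C,D,F,M,R,Z} on symbol 0: members go to different blocks, giving {C,D,F,M} and {R,Z}.
Refine {P,T,X} on symbol 0: members go to different blocks, giving {T,X} and {P}.
Refine {C,D,F,M} on symbol 2: members go to different blocks, giving {C,D,F} and {M}.
No further refinement is possible. Final partition (5 blocks): {C,D,F} | {T,X} | {R,Z} | {P} | {M}.
State F belongs to the block {C,D,F}, which has 3 states.

3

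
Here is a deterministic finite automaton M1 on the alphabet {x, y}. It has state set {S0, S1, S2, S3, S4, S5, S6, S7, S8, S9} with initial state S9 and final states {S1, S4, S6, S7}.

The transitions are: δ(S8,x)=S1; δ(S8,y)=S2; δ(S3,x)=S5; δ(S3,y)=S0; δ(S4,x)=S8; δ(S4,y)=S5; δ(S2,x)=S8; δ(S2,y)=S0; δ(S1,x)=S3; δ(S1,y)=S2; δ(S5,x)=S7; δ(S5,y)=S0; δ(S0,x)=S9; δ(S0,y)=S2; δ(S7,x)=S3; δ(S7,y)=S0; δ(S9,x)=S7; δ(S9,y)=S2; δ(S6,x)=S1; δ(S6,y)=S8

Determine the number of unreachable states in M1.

No path from S9 leads to S4, S6; the other 8 states are all reachable.

2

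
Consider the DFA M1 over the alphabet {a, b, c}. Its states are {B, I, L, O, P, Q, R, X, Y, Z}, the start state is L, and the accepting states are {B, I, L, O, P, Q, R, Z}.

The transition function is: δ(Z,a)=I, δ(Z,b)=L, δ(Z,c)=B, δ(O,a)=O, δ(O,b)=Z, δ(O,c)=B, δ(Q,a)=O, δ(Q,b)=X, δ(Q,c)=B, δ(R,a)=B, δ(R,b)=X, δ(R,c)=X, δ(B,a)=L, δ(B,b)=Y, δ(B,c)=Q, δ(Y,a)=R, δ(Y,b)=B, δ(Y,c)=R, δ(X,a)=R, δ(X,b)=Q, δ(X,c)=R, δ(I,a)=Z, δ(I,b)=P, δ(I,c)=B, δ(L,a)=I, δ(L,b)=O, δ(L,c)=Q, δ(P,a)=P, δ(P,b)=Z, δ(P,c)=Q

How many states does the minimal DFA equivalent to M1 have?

4

Start with accepting vs non-accepting: {B,I,L,O,P,Q,R,Z} | {X,Y}.
Split {B,I,L,O,P,Q,R,Z} by δ(·,b) → {I,L,O,P,Z} and {B,Q,R}.
Split {B,Q,R} by δ(·,a) → {B,Q} and {R}.
No further refinement is possible. Final partition (4 blocks): {I,L,O,P,Z} | {X,Y} | {B,Q} | {R}.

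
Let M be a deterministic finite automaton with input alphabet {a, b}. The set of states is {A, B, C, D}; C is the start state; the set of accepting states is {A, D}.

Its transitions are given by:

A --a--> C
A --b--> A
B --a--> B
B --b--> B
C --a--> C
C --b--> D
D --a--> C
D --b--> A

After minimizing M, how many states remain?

2

States {B} cannot be reached from the start state, so discard them.
Initial partition by acceptance: {A,D} | {C}.
Stable partition: {A,D} | {C} — 2 equivalence classes.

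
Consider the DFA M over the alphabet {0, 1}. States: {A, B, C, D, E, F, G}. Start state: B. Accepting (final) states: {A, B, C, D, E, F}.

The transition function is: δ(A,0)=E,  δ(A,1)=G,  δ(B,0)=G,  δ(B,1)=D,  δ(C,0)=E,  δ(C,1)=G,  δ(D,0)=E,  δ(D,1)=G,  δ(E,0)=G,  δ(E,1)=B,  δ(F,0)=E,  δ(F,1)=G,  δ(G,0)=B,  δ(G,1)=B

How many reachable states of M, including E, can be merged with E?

1

States {A,C,F} cannot be reached from the start state, so discard them.
P0 = {B,D,E} | {G}.
Refine {B,D,E} on symbol 0: members go to different blocks, giving {B,E} and {D}.
Refine {B,E} on symbol 1: members go to different blocks, giving {B} and {E}.
Stable partition: {B} | {G} | {D} | {E} — 4 equivalence classes.
State E belongs to the block {E}, which has 1 states.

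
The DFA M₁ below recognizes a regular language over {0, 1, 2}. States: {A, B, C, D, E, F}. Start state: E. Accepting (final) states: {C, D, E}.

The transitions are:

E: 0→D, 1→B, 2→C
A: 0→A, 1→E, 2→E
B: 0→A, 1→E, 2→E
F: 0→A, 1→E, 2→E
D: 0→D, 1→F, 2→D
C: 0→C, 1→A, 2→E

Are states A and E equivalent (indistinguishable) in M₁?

All states are reachable from the start state.
P0 = {C,D,E} | {A,B,F}.
No further refinement is possible. Final partition (2 blocks): {C,D,E} | {A,B,F}.
A and E end up in different blocks, so they are distinguishable. For instance, the string 'ε' is accepted from only E.

No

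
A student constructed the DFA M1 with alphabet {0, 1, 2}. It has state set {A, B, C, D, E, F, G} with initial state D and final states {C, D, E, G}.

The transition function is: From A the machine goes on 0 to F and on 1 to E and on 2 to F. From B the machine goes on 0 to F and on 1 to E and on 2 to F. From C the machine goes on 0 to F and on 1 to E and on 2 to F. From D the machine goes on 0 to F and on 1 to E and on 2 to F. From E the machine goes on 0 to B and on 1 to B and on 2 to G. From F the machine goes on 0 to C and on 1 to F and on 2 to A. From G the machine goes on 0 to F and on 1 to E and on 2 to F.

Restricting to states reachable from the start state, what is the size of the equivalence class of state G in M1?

3

P0 = {C,D,E,G} | {A,B,F}.
Refine {C,D,E,G} on symbol 1: members go to different blocks, giving {C,D,G} and {E}.
Split {A,B,F} by δ(·,0) → {A,B} and {F}.
The partition is now stable with 4 blocks: {C,D,G} | {A,B} | {E} | {F}.
The equivalence class containing G is {C,D,G}, of size 3.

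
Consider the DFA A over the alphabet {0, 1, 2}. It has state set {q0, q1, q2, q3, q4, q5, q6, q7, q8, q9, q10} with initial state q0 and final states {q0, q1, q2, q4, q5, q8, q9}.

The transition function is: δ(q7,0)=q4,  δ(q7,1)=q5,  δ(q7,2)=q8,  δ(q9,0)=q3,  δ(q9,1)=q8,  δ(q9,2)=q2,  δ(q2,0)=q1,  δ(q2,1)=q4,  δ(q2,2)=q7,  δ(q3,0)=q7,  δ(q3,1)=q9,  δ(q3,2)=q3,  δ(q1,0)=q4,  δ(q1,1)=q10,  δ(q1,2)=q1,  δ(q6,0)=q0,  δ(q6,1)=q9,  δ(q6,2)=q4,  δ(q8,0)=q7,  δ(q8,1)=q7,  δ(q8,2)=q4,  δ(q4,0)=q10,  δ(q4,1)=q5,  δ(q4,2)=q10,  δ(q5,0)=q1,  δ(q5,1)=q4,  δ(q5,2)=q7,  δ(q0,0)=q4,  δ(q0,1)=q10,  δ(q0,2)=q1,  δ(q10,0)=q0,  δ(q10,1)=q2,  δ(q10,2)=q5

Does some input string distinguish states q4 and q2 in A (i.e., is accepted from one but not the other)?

Yes

States {q3,q6,q9} cannot be reached from the start state, so discard them.
Start with accepting vs non-accepting: {q0,q1,q2,q4,q5,q8} | {q7,q10}.
Split {q0,q1,q2,q4,q5,q8} by δ(·,0) → {q0,q1,q2,q5} and {q4,q8}.
Split {q0,q1,q2,q5} by δ(·,0) → {q0,q1} and {q2,q5}.
Split {q7,q10} by δ(·,0) → {q7} and {q10}.
Split {q4,q8} by δ(·,0) → {q4} and {q8}.
No further refinement is possible. Final partition (6 blocks): {q0,q1} | {q7} | {q4} | {q2,q5} | {q10} | {q8}.
q4 and q2 end up in different blocks, so they are distinguishable. For instance, the string '0' is accepted from only q2.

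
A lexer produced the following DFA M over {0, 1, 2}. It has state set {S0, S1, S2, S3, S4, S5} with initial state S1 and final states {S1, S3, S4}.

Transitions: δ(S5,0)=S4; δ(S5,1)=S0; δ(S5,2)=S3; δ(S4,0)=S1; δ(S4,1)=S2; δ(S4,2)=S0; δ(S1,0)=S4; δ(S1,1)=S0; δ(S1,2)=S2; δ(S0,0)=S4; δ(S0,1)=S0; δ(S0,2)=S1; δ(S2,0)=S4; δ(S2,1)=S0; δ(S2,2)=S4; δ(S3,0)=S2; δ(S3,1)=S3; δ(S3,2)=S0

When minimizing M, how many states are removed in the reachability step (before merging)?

Starting at S1 and following transitions, the reachable set is {S0, S1, S2, S4}. That leaves S3, S5 unreachable — 2 in total.

2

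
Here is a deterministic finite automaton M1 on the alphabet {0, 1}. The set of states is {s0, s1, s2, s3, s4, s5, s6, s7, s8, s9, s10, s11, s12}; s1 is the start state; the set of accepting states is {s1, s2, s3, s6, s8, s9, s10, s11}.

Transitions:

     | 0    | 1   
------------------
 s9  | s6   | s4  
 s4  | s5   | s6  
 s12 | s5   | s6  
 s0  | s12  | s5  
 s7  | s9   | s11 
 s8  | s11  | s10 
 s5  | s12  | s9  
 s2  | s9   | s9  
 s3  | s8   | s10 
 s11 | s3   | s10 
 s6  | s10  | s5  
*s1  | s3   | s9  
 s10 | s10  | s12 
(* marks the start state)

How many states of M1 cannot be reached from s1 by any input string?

3

No path from s1 leads to s0, s2, s7; the other 10 states are all reachable.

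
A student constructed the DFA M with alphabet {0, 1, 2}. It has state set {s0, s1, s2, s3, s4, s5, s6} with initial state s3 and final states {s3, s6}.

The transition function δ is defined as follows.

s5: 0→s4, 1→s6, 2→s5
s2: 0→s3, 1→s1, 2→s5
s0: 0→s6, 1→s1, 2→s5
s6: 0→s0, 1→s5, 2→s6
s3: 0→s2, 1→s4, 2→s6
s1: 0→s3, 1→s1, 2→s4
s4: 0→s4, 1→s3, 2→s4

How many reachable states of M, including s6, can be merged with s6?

2

All states are reachable from the start state.
Initial partition by acceptance: {s3,s6} | {s0,s1,s2,s4,s5}.
Refine {s0,s1,s2,s4,s5} on symbol 0: members go to different blocks, giving {s0,s1,s2} and {s4,s5}.
Stable partition: {s3,s6} | {s0,s1,s2} | {s4,s5} — 3 equivalence classes.
The equivalence class containing s6 is {s3,s6}, of size 2.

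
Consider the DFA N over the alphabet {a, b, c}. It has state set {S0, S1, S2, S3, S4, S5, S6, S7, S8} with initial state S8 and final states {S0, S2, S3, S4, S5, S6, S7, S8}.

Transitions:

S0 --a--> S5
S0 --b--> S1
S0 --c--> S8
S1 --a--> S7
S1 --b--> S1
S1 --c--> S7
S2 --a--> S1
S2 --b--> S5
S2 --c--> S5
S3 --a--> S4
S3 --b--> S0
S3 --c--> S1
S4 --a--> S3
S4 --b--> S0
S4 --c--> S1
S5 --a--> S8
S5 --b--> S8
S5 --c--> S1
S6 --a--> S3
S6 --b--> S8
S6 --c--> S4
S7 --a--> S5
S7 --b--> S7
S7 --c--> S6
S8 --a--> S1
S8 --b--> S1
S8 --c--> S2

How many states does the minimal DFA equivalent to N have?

Every state is reachable, so we keep all 9.
P0 = {S0,S2,S3,S4,S5,S6,S7,S8} | {S1}.
On input a, block {S0,S2,S3,S4,S5,S6,S7,S8} splits into {S0,S3,S4,S5,S6,S7} and {S2,S8}.
Split {S0,S3,S4,S5,S6,S7} by δ(·,a) → {S0,S3,S4,S6,S7} and {S5}.
Refine {S0,S3,S4,S6,S7} on symbol a: members go to different blocks, giving {S3,S4,S6} and {S0,S7}.
Refine {S3,S4,S6} on symbol b: members go to different blocks, giving {S3,S4} and {S6}.
Refine {S2,S8} on symbol b: members go to different blocks, giving {S2} and {S8}.
Refine {S0,S7} on symbol b: members go to different blocks, giving {S0} and {S7}.
Stable partition: {S3,S4} | {S1} | {S2} | {S5} | {S0} | {S6} | {S8} | {S7} — 8 equivalence classes.

8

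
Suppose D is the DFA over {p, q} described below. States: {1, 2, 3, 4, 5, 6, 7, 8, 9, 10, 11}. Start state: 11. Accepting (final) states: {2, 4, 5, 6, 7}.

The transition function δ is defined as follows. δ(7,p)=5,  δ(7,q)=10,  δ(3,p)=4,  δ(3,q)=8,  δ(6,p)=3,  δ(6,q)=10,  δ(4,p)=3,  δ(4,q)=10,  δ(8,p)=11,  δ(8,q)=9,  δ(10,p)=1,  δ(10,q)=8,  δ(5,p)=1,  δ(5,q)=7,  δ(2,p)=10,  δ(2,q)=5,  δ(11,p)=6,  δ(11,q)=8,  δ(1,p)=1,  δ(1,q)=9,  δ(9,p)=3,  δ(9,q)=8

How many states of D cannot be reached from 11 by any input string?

3

BFS from 11 reaches {1, 3, 4, 6, 8, 9, 10, 11}; the 3 state(s) 2, 5, 7 are never visited.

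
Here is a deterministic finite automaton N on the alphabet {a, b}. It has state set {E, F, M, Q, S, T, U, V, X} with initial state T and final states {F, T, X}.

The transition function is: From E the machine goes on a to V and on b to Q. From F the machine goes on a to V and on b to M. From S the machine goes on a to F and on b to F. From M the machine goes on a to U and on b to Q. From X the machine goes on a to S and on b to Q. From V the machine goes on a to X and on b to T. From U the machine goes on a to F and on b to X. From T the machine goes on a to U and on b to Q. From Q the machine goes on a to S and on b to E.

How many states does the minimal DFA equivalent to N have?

3

All states are reachable from the start state.
Start with accepting vs non-accepting: {F,T,X} | {E,M,Q,S,U,V}.
Split {E,M,Q,S,U,V} by δ(·,a) → {E,M,Q} and {S,U,V}.
Stable partition: {F,T,X} | {E,M,Q} | {S,U,V} — 3 equivalence classes.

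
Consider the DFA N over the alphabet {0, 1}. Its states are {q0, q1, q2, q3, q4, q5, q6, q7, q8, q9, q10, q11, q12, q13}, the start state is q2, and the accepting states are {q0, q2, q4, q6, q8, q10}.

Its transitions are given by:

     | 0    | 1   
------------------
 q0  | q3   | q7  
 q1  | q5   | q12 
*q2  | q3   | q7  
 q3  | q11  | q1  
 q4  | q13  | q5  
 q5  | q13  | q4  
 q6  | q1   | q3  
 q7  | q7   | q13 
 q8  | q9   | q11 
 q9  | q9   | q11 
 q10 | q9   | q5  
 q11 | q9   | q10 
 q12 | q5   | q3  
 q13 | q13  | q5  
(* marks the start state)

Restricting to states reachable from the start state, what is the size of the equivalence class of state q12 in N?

3

Reachable states from the start: {q1,q2,q3,q4,q5,q7,q9,q10,q11,q12,q13}. Unreachable: {q0,q6,q8} — drop them.
P0 = {q2,q4,q10} | {q1,q3,q5,q7,q9,q11,q12,q13}.
Split {q1,q3,q5,q7,q9,q11,q12,q13} by δ(·,1) → {q1,q3,q7,q9,q12,q13} and {q5,q11}.
Split {q2,q4,q10} by δ(·,1) → {q4,q10} and {q2}.
Split {q1,q3,q7,q9,q12,q13} by δ(·,0) → {q1,q3,q12} and {q7,q9,q13}.
Refine {q7,q9,q13} on symbol 1: members go to different blocks, giving {q9,q13} and {q7}.
Stable partition: {q4,q10} | {q1,q3,q12} | {q5,q11} | {q2} | {q9,q13} | {q7} — 6 equivalence classes.
The equivalence class containing q12 is {q1,q3,q12}, of size 3.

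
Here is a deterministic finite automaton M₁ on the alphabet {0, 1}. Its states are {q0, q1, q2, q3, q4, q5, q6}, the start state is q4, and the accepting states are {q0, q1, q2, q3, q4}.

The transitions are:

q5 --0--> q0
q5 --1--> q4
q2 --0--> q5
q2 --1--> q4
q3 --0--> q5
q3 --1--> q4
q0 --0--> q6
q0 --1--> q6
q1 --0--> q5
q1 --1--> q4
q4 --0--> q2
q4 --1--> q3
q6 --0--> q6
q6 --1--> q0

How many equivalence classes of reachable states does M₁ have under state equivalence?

5

States {q1} cannot be reached from the start state, so discard them.
Initial partition by acceptance: {q0,q2,q3,q4} | {q5,q6}.
Split {q0,q2,q3,q4} by δ(·,0) → {q0,q2,q3} and {q4}.
On input 1, block {q0,q2,q3} splits into {q2,q3} and {q0}.
On input 0, block {q5,q6} splits into {q5} and {q6}.
The partition is now stable with 5 blocks: {q2,q3} | {q5} | {q4} | {q0} | {q6}.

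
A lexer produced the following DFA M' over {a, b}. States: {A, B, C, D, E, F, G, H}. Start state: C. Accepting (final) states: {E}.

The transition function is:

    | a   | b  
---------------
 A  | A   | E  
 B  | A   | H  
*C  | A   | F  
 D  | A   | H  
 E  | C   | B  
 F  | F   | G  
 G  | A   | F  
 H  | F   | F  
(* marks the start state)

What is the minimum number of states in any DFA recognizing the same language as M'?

First remove the unreachable states {D}; 7 states remain.
P0 = {E} | {A,B,C,F,G,H}.
Split {A,B,C,F,G,H} by δ(·,b) → {B,C,F,G,H} and {A}.
On input a, block {B,C,F,G,H} splits into {B,C,G} and {F,H}.
Split {F,H} by δ(·,b) → {F} and {H}.
Split {B,C,G} by δ(·,b) → {C,G} and {B}.
The partition is now stable with 6 blocks: {E} | {C,G} | {A} | {F} | {H} | {B}.

6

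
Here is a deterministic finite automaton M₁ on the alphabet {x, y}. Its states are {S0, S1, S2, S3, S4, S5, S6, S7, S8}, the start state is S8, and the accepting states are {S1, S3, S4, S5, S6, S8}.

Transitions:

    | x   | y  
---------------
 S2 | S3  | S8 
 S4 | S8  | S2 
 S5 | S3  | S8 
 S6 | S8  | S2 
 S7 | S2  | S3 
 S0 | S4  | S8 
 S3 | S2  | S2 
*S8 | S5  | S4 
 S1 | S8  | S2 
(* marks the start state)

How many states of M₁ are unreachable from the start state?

Starting at S8 and following transitions, the reachable set is {S2, S3, S4, S5, S8}. That leaves S0, S1, S6, S7 unreachable — 4 in total.

4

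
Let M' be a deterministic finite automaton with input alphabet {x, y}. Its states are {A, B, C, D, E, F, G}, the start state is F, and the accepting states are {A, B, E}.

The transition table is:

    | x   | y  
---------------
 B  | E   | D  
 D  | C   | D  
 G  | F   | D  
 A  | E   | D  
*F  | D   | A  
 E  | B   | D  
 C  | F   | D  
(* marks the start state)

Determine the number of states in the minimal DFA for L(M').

States {G} cannot be reached from the start state, so discard them.
P0 = {A,B,E} | {C,D,F}.
Refine {C,D,F} on symbol y: members go to different blocks, giving {C,D} and {F}.
Refine {C,D} on symbol x: members go to different blocks, giving {C} and {D}.
Stable partition: {A,B,E} | {C} | {F} | {D} — 4 equivalence classes.

4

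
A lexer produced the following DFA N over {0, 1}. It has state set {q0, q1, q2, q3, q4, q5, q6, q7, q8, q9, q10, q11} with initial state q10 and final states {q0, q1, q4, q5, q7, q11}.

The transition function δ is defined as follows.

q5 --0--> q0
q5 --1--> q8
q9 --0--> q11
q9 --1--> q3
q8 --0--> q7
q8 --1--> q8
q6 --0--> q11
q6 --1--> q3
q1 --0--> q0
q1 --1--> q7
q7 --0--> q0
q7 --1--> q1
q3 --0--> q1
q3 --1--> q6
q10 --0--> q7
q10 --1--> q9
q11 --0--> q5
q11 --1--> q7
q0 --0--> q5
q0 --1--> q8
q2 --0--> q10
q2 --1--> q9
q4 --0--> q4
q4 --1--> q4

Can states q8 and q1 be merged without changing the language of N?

No

First remove the unreachable states {q2,q4}; 10 states remain.
P0 = {q0,q1,q5,q7,q11} | {q3,q6,q8,q9,q10}.
On input 1, block {q0,q1,q5,q7,q11} splits into {q1,q7,q11} and {q0,q5}.
The partition is now stable with 3 blocks: {q1,q7,q11} | {q3,q6,q8,q9,q10} | {q0,q5}.
q8 and q1 end up in different blocks, so they are distinguishable. For instance, the string 'ε' is accepted from only q1.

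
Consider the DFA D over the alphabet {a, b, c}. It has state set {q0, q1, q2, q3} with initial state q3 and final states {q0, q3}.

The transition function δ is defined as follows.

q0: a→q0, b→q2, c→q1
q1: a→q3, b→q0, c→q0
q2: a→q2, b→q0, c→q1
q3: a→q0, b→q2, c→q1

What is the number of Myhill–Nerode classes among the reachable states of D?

3

All states are reachable from the start state.
Initial partition by acceptance: {q0,q3} | {q1,q2}.
On input a, block {q1,q2} splits into {q1} and {q2}.
Stable partition: {q0,q3} | {q1} | {q2} — 3 equivalence classes.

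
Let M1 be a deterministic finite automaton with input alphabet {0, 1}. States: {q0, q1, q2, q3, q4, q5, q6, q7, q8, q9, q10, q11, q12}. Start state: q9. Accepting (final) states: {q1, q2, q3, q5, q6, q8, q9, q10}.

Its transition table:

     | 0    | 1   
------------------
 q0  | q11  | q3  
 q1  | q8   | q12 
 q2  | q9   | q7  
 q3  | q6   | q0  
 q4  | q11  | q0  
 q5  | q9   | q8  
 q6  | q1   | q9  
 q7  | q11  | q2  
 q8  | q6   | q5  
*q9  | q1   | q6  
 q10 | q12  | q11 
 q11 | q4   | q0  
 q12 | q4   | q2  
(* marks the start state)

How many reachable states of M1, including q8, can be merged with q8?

First remove the unreachable states {q10}; 12 states remain.
Initial partition by acceptance: {q1,q2,q3,q5,q6,q8,q9} | {q0,q4,q7,q11,q12}.
Split {q1,q2,q3,q5,q6,q8,q9} by δ(·,1) → {q5,q6,q8,q9} and {q1,q2,q3}.
Split {q5,q6,q8,q9} by δ(·,0) → {q5,q8} and {q6,q9}.
Split {q0,q4,q7,q11,q12} by δ(·,1) → {q0,q7,q12} and {q4,q11}.
Refine {q1,q2,q3} on symbol 0: members go to different blocks, giving {q2,q3} and {q1}.
Stable partition: {q5,q8} | {q0,q7,q12} | {q2,q3} | {q6,q9} | {q4,q11} | {q1} — 6 equivalence classes.
State q8 belongs to the block {q5,q8}, which has 2 states.

2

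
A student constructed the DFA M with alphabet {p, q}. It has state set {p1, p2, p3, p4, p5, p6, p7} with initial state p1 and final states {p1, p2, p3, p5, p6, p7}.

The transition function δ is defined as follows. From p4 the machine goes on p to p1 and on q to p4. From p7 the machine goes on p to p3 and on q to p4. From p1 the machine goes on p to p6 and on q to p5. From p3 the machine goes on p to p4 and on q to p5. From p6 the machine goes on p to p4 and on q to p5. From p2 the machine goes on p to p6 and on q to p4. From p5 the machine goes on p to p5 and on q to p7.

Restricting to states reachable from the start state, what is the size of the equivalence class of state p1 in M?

1

First remove the unreachable states {p2}; 6 states remain.
Start with accepting vs non-accepting: {p1,p3,p5,p6,p7} | {p4}.
Split {p1,p3,p5,p6,p7} by δ(·,p) → {p1,p5,p7} and {p3,p6}.
Split {p1,p5,p7} by δ(·,p) → {p1,p7} and {p5}.
On input q, block {p1,p7} splits into {p1} and {p7}.
No further refinement is possible. Final partition (5 blocks): {p1} | {p4} | {p3,p6} | {p5} | {p7}.
State p1 belongs to the block {p1}, which has 1 states.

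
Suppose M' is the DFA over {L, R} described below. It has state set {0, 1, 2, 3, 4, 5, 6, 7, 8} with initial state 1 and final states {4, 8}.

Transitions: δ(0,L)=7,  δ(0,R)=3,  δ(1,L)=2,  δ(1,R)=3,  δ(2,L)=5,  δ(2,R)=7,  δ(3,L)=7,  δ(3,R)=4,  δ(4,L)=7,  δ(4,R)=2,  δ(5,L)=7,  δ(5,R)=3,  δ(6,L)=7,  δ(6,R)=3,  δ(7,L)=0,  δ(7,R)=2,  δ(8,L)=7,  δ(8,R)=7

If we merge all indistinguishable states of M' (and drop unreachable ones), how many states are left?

Reachable states from the start: {0,1,2,3,4,5,7}. Unreachable: {6,8} — drop them.
Start with accepting vs non-accepting: {4} | {0,1,2,3,5,7}.
Split {0,1,2,3,5,7} by δ(·,R) → {0,1,2,5,7} and {3}.
Split {0,1,2,5,7} by δ(·,R) → {0,1,5} and {2,7}.
Stable partition: {4} | {0,1,5} | {3} | {2,7} — 4 equivalence classes.

4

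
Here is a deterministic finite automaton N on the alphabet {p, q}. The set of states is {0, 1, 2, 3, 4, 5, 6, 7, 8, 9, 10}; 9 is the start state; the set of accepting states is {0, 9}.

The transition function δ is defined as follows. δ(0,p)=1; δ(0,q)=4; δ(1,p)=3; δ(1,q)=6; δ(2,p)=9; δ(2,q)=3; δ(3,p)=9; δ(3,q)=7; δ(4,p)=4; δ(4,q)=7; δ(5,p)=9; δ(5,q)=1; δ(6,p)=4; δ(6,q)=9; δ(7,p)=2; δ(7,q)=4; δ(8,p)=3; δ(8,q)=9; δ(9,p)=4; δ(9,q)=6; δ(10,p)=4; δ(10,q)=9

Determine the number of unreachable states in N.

5

BFS from 9 reaches {2, 3, 4, 6, 7, 9}; the 5 state(s) 0, 1, 5, 8, 10 are never visited.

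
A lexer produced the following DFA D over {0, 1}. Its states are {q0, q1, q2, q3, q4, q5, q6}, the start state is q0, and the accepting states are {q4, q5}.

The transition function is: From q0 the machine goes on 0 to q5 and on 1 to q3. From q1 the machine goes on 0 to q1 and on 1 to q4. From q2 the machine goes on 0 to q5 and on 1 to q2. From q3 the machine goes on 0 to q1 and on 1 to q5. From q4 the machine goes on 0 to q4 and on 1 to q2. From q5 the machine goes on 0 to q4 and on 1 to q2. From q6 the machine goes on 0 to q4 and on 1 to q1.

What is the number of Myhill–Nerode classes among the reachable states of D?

4

Reachable states from the start: {q0,q1,q2,q3,q4,q5}. Unreachable: {q6} — drop them.
Start with accepting vs non-accepting: {q4,q5} | {q0,q1,q2,q3}.
Split {q0,q1,q2,q3} by δ(·,0) → {q0,q2} and {q1,q3}.
Split {q0,q2} by δ(·,1) → {q0} and {q2}.
The partition is now stable with 4 blocks: {q4,q5} | {q0} | {q1,q3} | {q2}.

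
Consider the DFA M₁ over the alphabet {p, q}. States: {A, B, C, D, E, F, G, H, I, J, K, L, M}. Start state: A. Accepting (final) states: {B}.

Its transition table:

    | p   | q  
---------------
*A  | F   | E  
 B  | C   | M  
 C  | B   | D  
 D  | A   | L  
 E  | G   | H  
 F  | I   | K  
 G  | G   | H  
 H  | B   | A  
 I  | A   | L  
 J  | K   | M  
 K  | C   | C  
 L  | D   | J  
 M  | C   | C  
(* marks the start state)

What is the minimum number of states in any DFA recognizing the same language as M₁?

10

Start with accepting vs non-accepting: {B} | {A,C,D,E,F,G,H,I,J,K,L,M}.
Refine {A,C,D,E,F,G,H,I,J,K,L,M} on symbol p: members go to different blocks, giving {A,D,E,F,G,I,J,K,L,M} and {C,H}.
On input p, block {A,D,E,F,G,I,J,K,L,M} splits into {A,D,E,F,G,I,J,L} and {K,M}.
On input p, block {A,D,E,F,G,I,J,L} splits into {A,D,E,F,G,I,L} and {J}.
Split {A,D,E,F,G,I,L} by δ(·,q) → {A,D,I} and {E,G} and {F} and {L}.
Refine {A,D,I} on symbol p: members go to different blocks, giving {D,I} and {A}.
Split {C,H} by δ(·,q) → {C} and {H}.
Stable partition: {B} | {D,I} | {C} | {K,M} | {J} | {E,G} | {F} | {L} | {A} | {H} — 10 equivalence classes.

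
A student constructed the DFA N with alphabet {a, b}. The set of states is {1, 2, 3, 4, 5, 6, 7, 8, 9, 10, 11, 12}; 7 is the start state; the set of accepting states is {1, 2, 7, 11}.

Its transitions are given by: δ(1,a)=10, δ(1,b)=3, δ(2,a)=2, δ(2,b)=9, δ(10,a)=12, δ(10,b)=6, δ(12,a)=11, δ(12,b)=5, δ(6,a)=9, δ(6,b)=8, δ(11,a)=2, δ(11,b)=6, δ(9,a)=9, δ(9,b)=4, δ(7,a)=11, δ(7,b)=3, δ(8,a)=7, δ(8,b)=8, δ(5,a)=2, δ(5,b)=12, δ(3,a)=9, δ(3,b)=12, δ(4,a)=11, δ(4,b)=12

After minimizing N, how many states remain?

First remove the unreachable states {1,10}; 10 states remain.
Start with accepting vs non-accepting: {2,7,11} | {3,4,5,6,8,9,12}.
Split {3,4,5,6,8,9,12} by δ(·,a) → {4,5,8,12} and {3,6,9}.
The partition is now stable with 3 blocks: {2,7,11} | {4,5,8,12} | {3,6,9}.

3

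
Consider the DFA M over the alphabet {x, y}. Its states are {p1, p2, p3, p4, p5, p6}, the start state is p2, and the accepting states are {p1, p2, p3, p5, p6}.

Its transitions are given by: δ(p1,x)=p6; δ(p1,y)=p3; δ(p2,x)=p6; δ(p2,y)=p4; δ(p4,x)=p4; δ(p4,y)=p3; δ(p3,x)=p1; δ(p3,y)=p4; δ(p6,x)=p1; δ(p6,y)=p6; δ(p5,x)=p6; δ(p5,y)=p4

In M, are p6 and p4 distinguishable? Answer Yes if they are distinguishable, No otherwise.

First remove the unreachable states {p5}; 5 states remain.
Start with accepting vs non-accepting: {p1,p2,p3,p6} | {p4}.
On input y, block {p1,p2,p3,p6} splits into {p1,p6} and {p2,p3}.
On input y, block {p1,p6} splits into {p1} and {p6}.
On input x, block {p2,p3} splits into {p2} and {p3}.
The partition is now stable with 5 blocks: {p1} | {p4} | {p2} | {p6} | {p3}.
p6 and p4 end up in different blocks, so they are distinguishable. For instance, the string 'ε' is accepted from only p6.

Yes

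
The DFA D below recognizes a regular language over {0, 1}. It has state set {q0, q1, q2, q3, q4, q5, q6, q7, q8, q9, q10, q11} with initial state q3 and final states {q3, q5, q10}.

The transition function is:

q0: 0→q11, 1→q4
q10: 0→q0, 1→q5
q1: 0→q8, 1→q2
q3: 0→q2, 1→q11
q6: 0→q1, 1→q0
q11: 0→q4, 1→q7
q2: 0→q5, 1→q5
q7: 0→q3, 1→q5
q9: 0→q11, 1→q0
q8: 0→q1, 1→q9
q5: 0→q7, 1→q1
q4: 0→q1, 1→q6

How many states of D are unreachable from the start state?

1

BFS from q3 reaches {q0, q1, q2, q3, q4, q5, q6, q7, q8, q9, q11}; the 1 state(s) q10 are never visited.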